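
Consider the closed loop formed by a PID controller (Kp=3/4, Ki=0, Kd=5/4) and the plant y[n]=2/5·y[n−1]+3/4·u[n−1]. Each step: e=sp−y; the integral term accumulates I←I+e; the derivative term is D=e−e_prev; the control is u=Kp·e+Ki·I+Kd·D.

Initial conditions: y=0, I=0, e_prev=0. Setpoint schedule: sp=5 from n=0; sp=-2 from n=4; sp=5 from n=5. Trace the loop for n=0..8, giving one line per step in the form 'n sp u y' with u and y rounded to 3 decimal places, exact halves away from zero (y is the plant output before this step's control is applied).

0 5 10.000 0.000
1 5 -11.250 7.500
2 5 24.000 -5.438
3 5 -34.697 15.825
4 -2 48.917 -19.693
5 5 -69.737 28.810
6 5 121.319 -40.778
7 5 -196.579 74.678
8 5 332.224 -117.563

(exact arithmetic carried between steps; '≈' marks a value shown rounded to 6 d.p. or computed from one; I and e_prev carry over from the previous line; the table rounds u and y to 3 d.p., halves away from zero)
n=0: y=0, sp=5, e=sp−y=5; I=5, D=e−e_prev=5; u=3/4·5+0·5+5/4·5=10; next y=2/5·0+3/4·10=7.5
n=1: y=7.5, sp=5, e=sp−y=-2.5; I=2.5, D=e−e_prev=-7.5; u=3/4·(-2.5)+0·2.5+5/4·(-7.5)=-11.25; next y=2/5·7.5+3/4·(-11.25)=-5.4375
n=2: y=-5.4375, sp=5, e=sp−y=10.4375; I=12.9375, D=e−e_prev=12.9375; u=3/4·10.4375+0·12.9375+5/4·12.9375=24; next y=2/5·(-5.4375)+3/4·24=15.825
n=3: y=15.825, sp=5, e=sp−y=-10.825; I=2.1125, D=e−e_prev=-21.2625; u=3/4·(-10.825)+0·2.1125+5/4·(-21.2625)=-34.696875; next y=2/5·15.825+3/4·(-34.696875)≈-19.692656
n=4: y≈-19.692656, sp=-2, e=sp−y≈17.692656; I≈19.805156, D=e−e_prev≈28.517656; u=3/4·17.692656+0·19.805156+5/4·28.517656≈48.916563; next y=2/5·(-19.692656)+3/4·48.916563≈28.810359
n=5: y≈28.810359, sp=5, e=sp−y≈-23.810359; I≈-4.005203, D=e−e_prev≈-41.503016; u=3/4·(-23.810359)+0·(-4.005203)+5/4·(-41.503016)≈-69.736539; next y=2/5·28.810359+3/4·(-69.736539)≈-40.778261
n=6: y≈-40.778261, sp=5, e=sp−y≈45.778261; I≈41.773057, D=e−e_prev≈69.588620; u=3/4·45.778261+0·41.773057+5/4·69.588620≈121.319470; next y=2/5·(-40.778261)+3/4·121.319470≈74.678299
n=7: y≈74.678299, sp=5, e=sp−y≈-69.678299; I≈-27.905241, D=e−e_prev≈-115.456559; u=3/4·(-69.678299)+0·(-27.905241)+5/4·(-115.456559)≈-196.579423; next y=2/5·74.678299+3/4·(-196.579423)≈-117.563248
n=8: y≈-117.563248, sp=5, e=sp−y≈122.563248; I≈94.658007, D=e−e_prev≈192.241546; u=3/4·122.563248+0·94.658007+5/4·192.241546≈332.224368; next y=2/5·(-117.563248)+3/4·332.224368≈202.142977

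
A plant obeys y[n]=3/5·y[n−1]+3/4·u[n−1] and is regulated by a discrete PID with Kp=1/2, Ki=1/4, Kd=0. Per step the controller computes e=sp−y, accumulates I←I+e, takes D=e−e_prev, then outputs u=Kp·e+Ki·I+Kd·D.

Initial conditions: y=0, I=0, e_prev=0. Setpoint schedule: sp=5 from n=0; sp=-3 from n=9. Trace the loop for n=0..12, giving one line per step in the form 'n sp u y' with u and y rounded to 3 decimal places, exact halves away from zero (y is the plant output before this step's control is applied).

(exact arithmetic carried between steps; '≈' marks a value shown rounded to 6 d.p. or computed from one; I and e_prev carry over from the previous line; the table rounds u and y to 3 d.p., halves away from zero)
n=0: y=0, sp=5, e=sp−y=5; I=5, D=e−e_prev=5; u=1/2·5+1/4·5+0·5=3.75; next y=3/5·0+3/4·3.75=2.8125
n=1: y=2.8125, sp=5, e=sp−y=2.1875; I=7.1875, D=e−e_prev=-2.8125; u=1/2·2.1875+1/4·7.1875+0·(-2.8125)=2.890625; next y=3/5·2.8125+3/4·2.890625≈3.855469
n=2: y≈3.855469, sp=5, e=sp−y≈1.144531; I≈8.332031, D=e−e_prev≈-1.042969; u=1/2·1.144531+1/4·8.332031+0·(-1.042969)≈2.655273; next y=3/5·3.855469+3/4·2.655273≈4.304736
n=3: y≈4.304736, sp=5, e=sp−y≈0.695264; I≈9.027295, D=e−e_prev≈-0.449268; u=1/2·0.695264+1/4·9.027295+0·(-0.449268)≈2.604456; next y=3/5·4.304736+3/4·2.604456≈4.536183
n=4: y≈4.536183, sp=5, e=sp−y≈0.463817; I≈9.491111, D=e−e_prev≈-0.231447; u=1/2·0.463817+1/4·9.491111+0·(-0.231447)≈2.604686; next y=3/5·4.536183+3/4·2.604686≈4.675225
n=5: y≈4.675225, sp=5, e=sp−y≈0.324775; I≈9.815887, D=e−e_prev≈-0.139041; u=1/2·0.324775+1/4·9.815887+0·(-0.139041)≈2.616359; next y=3/5·4.675225+3/4·2.616359≈4.767404
n=6: y≈4.767404, sp=5, e=sp−y≈0.232596; I≈10.048482, D=e−e_prev≈-0.092180; u=1/2·0.232596+1/4·10.048482+0·(-0.092180)≈2.628418; next y=3/5·4.767404+3/4·2.628418≈4.831756
n=7: y≈4.831756, sp=5, e=sp−y≈0.168244; I≈10.216726, D=e−e_prev≈-0.064352; u=1/2·0.168244+1/4·10.216726+0·(-0.064352)≈2.638303; next y=3/5·4.831756+3/4·2.638303≈4.877781
n=8: y≈4.877781, sp=5, e=sp−y≈0.122219; I≈10.338945, D=e−e_prev≈-0.046025; u=1/2·0.122219+1/4·10.338945+0·(-0.046025)≈2.645846; next y=3/5·4.877781+3/4·2.645846≈4.911053
n=9: y≈4.911053, sp=-3, e=sp−y≈-7.911053; I≈2.427892, D=e−e_prev≈-8.033272; u=1/2·(-7.911053)+1/4·2.427892+0·(-8.033272)≈-3.348554; next y=3/5·4.911053+3/4·(-3.348554)≈0.435217
n=10: y≈0.435217, sp=-3, e=sp−y≈-3.435217; I≈-1.007325, D=e−e_prev≈4.475836; u=1/2·(-3.435217)+1/4·(-1.007325)+0·4.475836≈-1.969440; next y=3/5·0.435217+3/4·(-1.969440)≈-1.215950
n=11: y≈-1.215950, sp=-3, e=sp−y≈-1.784050; I≈-2.791375, D=e−e_prev≈1.651166; u=1/2·(-1.784050)+1/4·(-2.791375)+0·1.651166≈-1.589869; next y=3/5·(-1.215950)+3/4·(-1.589869)≈-1.921972
n=12: y≈-1.921972, sp=-3, e=sp−y≈-1.078028; I≈-3.869404, D=e−e_prev≈0.706022; u=1/2·(-1.078028)+1/4·(-3.869404)+0·0.706022≈-1.506365; next y=3/5·(-1.921972)+3/4·(-1.506365)≈-2.282957

0 5 3.750 0.000
1 5 2.891 2.813
2 5 2.655 3.855
3 5 2.604 4.305
4 5 2.605 4.536
5 5 2.616 4.675
6 5 2.628 4.767
7 5 2.638 4.832
8 5 2.646 4.878
9 -3 -3.349 4.911
10 -3 -1.969 0.435
11 -3 -1.590 -1.216
12 -3 -1.506 -1.922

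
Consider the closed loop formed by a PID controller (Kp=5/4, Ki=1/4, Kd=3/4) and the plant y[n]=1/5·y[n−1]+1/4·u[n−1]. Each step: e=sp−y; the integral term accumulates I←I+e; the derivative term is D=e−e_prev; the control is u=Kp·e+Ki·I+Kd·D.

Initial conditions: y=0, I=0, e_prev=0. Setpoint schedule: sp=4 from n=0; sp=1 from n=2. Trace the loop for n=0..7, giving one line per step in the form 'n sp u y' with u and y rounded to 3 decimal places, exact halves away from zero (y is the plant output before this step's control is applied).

(exact arithmetic carried between steps; '≈' marks a value shown rounded to 6 d.p. or computed from one; I and e_prev carry over from the previous line; the table rounds u and y to 3 d.p., halves away from zero)
n=0: y=0, sp=4, e=sp−y=4; I=4, D=e−e_prev=4; u=5/4·4+1/4·4+3/4·4=9; next y=1/5·0+1/4·9=2.25
n=1: y=2.25, sp=4, e=sp−y=1.75; I=5.75, D=e−e_prev=-2.25; u=5/4·1.75+1/4·5.75+3/4·(-2.25)=1.9375; next y=1/5·2.25+1/4·1.9375=0.934375
n=2: y=0.934375, sp=1, e=sp−y=0.065625; I=5.815625, D=e−e_prev=-1.684375; u=5/4·0.065625+1/4·5.815625+3/4·(-1.684375)≈0.272656; next y=1/5·0.934375+1/4·0.272656≈0.255039
n=3: y≈0.255039, sp=1, e=sp−y≈0.744961; I≈6.560586, D=e−e_prev≈0.679336; u=5/4·0.744961+1/4·6.560586+3/4·0.679336≈3.080850; next y=1/5·0.255039+1/4·3.080850≈0.821220
n=4: y≈0.821220, sp=1, e=sp−y≈0.178780; I≈6.739366, D=e−e_prev≈-0.566181; u=5/4·0.178780+1/4·6.739366+3/4·(-0.566181)≈1.483680; next y=1/5·0.821220+1/4·1.483680≈0.535164
n=5: y≈0.535164, sp=1, e=sp−y≈0.464836; I≈7.204202, D=e−e_prev≈0.286056; u=5/4·0.464836+1/4·7.204202+3/4·0.286056≈2.596637; next y=1/5·0.535164+1/4·2.596637≈0.756192
n=6: y≈0.756192, sp=1, e=sp−y≈0.243808; I≈7.448009, D=e−e_prev≈-0.221028; u=5/4·0.243808+1/4·7.448009+3/4·(-0.221028)≈2.000991; next y=1/5·0.756192+1/4·2.000991≈0.651486
n=7: y≈0.651486, sp=1, e=sp−y≈0.348514; I≈7.796523, D=e−e_prev≈0.104706; u=5/4·0.348514+1/4·7.796523+3/4·0.104706≈2.463302; next y=1/5·0.651486+1/4·2.463302≈0.746123

0 4 9.000 0.000
1 4 1.938 2.250
2 1 0.273 0.934
3 1 3.081 0.255
4 1 1.484 0.821
5 1 2.597 0.535
6 1 2.001 0.756
7 1 2.463 0.651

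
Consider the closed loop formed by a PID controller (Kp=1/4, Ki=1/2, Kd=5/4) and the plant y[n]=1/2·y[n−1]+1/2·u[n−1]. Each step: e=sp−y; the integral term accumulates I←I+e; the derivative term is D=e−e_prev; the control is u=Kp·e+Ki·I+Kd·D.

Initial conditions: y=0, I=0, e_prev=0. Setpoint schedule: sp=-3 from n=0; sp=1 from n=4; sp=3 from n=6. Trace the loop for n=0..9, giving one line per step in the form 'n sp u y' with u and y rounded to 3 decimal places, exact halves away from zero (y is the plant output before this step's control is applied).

0 -3 -6.000 0.000
1 -3 2.250 -3.000
2 -3 -6.750 -0.375
3 -3 1.594 -3.563
4 1 0.734 -0.984
5 1 -1.770 -0.125
6 3 5.512 -0.947
7 3 -2.501 2.282
8 3 6.678 -0.110
9 3 -1.545 3.284

(exact arithmetic carried between steps; '≈' marks a value shown rounded to 6 d.p. or computed from one; I and e_prev carry over from the previous line; the table rounds u and y to 3 d.p., halves away from zero)
n=0: y=0, sp=-3, e=sp−y=-3; I=-3, D=e−e_prev=-3; u=1/4·(-3)+1/2·(-3)+5/4·(-3)=-6; next y=1/2·0+1/2·(-6)=-3
n=1: y=-3, sp=-3, e=sp−y=0; I=-3, D=e−e_prev=3; u=1/4·0+1/2·(-3)+5/4·3=2.25; next y=1/2·(-3)+1/2·2.25=-0.375
n=2: y=-0.375, sp=-3, e=sp−y=-2.625; I=-5.625, D=e−e_prev=-2.625; u=1/4·(-2.625)+1/2·(-5.625)+5/4·(-2.625)=-6.75; next y=1/2·(-0.375)+1/2·(-6.75)=-3.5625
n=3: y=-3.5625, sp=-3, e=sp−y=0.5625; I=-5.0625, D=e−e_prev=3.1875; u=1/4·0.5625+1/2·(-5.0625)+5/4·3.1875=1.59375; next y=1/2·(-3.5625)+1/2·1.59375=-0.984375
n=4: y=-0.984375, sp=1, e=sp−y=1.984375; I=-3.078125, D=e−e_prev=1.421875; u=1/4·1.984375+1/2·(-3.078125)+5/4·1.421875=0.734375; next y=1/2·(-0.984375)+1/2·0.734375=-0.125
n=5: y=-0.125, sp=1, e=sp−y=1.125; I=-1.953125, D=e−e_prev=-0.859375; u=1/4·1.125+1/2·(-1.953125)+5/4·(-0.859375)≈-1.769531; next y=1/2·(-0.125)+1/2·(-1.769531)≈-0.947266
n=6: y≈-0.947266, sp=3, e=sp−y≈3.947266; I≈1.994141, D=e−e_prev≈2.822266; u=1/4·3.947266+1/2·1.994141+5/4·2.822266≈5.511719; next y=1/2·(-0.947266)+1/2·5.511719≈2.282227
n=7: y≈2.282227, sp=3, e=sp−y≈0.717773; I≈2.711914, D=e−e_prev≈-3.229492; u=1/4·0.717773+1/2·2.711914+5/4·(-3.229492)≈-2.501465; next y=1/2·2.282227+1/2·(-2.501465)≈-0.109619
n=8: y≈-0.109619, sp=3, e=sp−y≈3.109619; I≈5.821533, D=e−e_prev≈2.391846; u=1/4·3.109619+1/2·5.821533+5/4·2.391846≈6.677979; next y=1/2·(-0.109619)+1/2·6.677979≈3.284180
n=9: y≈3.284180, sp=3, e=sp−y≈-0.284180; I≈5.537354, D=e−e_prev≈-3.393799; u=1/4·(-0.284180)+1/2·5.537354+5/4·(-3.393799)≈-1.544617; next y=1/2·3.284180+1/2·(-1.544617)≈0.869781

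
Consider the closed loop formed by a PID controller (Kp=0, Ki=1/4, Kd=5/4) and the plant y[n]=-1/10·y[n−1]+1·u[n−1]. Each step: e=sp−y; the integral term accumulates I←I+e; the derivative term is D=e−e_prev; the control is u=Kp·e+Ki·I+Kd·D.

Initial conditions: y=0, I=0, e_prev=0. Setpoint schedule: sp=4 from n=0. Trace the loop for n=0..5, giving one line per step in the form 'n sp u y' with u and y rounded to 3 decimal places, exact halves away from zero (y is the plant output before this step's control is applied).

0 4 6.000 0.000
1 4 -7.000 6.000
2 4 20.400 -7.600
3 4 -36.840 21.160
4 4 84.994 -38.956
5 4 -171.180 88.890

(exact arithmetic carried between steps; '≈' marks a value shown rounded to 6 d.p. or computed from one; I and e_prev carry over from the previous line; the table rounds u and y to 3 d.p., halves away from zero)
n=0: y=0, sp=4, e=sp−y=4; I=4, D=e−e_prev=4; u=0·4+1/4·4+5/4·4=6; next y=-1/10·0+1·6=6
n=1: y=6, sp=4, e=sp−y=-2; I=2, D=e−e_prev=-6; u=0·(-2)+1/4·2+5/4·(-6)=-7; next y=-1/10·6+1·(-7)=-7.6
n=2: y=-7.6, sp=4, e=sp−y=11.6; I=13.6, D=e−e_prev=13.6; u=0·11.6+1/4·13.6+5/4·13.6=20.4; next y=-1/10·(-7.6)+1·20.4=21.16
n=3: y=21.16, sp=4, e=sp−y=-17.16; I=-3.56, D=e−e_prev=-28.76; u=0·(-17.16)+1/4·(-3.56)+5/4·(-28.76)=-36.84; next y=-1/10·21.16+1·(-36.84)=-38.956
n=4: y=-38.956, sp=4, e=sp−y=42.956; I=39.396, D=e−e_prev=60.116; u=0·42.956+1/4·39.396+5/4·60.116=84.994; next y=-1/10·(-38.956)+1·84.994=88.8896
n=5: y=88.8896, sp=4, e=sp−y=-84.8896; I=-45.4936, D=e−e_prev=-127.8456; u=0·(-84.8896)+1/4·(-45.4936)+5/4·(-127.8456)=-171.1804; next y=-1/10·88.8896+1·(-171.1804)=-180.06936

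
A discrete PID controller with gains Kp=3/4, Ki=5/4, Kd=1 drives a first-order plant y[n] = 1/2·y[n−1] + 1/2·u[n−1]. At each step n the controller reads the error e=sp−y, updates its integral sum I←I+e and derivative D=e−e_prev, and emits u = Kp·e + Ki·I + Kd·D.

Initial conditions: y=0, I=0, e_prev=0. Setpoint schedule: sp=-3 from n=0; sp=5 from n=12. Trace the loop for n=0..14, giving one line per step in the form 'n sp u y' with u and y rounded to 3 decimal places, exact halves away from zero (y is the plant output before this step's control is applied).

0 -3 -9.000 0.000
1 -3 3.750 -4.500
2 -3 -11.250 -0.375
3 -3 5.906 -5.813
4 -3 -13.594 0.047
5 -3 8.918 -6.773
6 -3 -16.723 1.072
7 -3 12.725 -7.825
8 -3 -20.966 2.450
9 -3 17.621 -9.258
10 -3 -26.583 4.181
11 -3 24.026 -11.201
12 5 -9.946 6.413
13 5 22.440 -1.766
14 5 -13.591 10.337

(exact arithmetic carried between steps; '≈' marks a value shown rounded to 6 d.p. or computed from one; I and e_prev carry over from the previous line; the table rounds u and y to 3 d.p., halves away from zero)
n=0: y=0, sp=-3, e=sp−y=-3; I=-3, D=e−e_prev=-3; u=3/4·(-3)+5/4·(-3)+1·(-3)=-9; next y=1/2·0+1/2·(-9)=-4.5
n=1: y=-4.5, sp=-3, e=sp−y=1.5; I=-1.5, D=e−e_prev=4.5; u=3/4·1.5+5/4·(-1.5)+1·4.5=3.75; next y=1/2·(-4.5)+1/2·3.75=-0.375
n=2: y=-0.375, sp=-3, e=sp−y=-2.625; I=-4.125, D=e−e_prev=-4.125; u=3/4·(-2.625)+5/4·(-4.125)+1·(-4.125)=-11.25; next y=1/2·(-0.375)+1/2·(-11.25)=-5.8125
n=3: y=-5.8125, sp=-3, e=sp−y=2.8125; I=-1.3125, D=e−e_prev=5.4375; u=3/4·2.8125+5/4·(-1.3125)+1·5.4375=5.90625; next y=1/2·(-5.8125)+1/2·5.90625=0.046875
n=4: y=0.046875, sp=-3, e=sp−y=-3.046875; I=-4.359375, D=e−e_prev=-5.859375; u=3/4·(-3.046875)+5/4·(-4.359375)+1·(-5.859375)=-13.59375; next y=1/2·0.046875+1/2·(-13.59375)≈-6.773438
n=5: y≈-6.773438, sp=-3, e=sp−y≈3.773438; I≈-0.585938, D=e−e_prev≈6.820313; u=3/4·3.773438+5/4·(-0.585938)+1·6.820313≈8.917969; next y=1/2·(-6.773438)+1/2·8.917969≈1.072266
n=6: y≈1.072266, sp=-3, e=sp−y≈-4.072266; I≈-4.658203, D=e−e_prev≈-7.845703; u=3/4·(-4.072266)+5/4·(-4.658203)+1·(-7.845703)≈-16.722656; next y=1/2·1.072266+1/2·(-16.722656)≈-7.825195
n=7: y≈-7.825195, sp=-3, e=sp−y≈4.825195; I≈0.166992, D=e−e_prev≈8.897461; u=3/4·4.825195+5/4·0.166992+1·8.897461≈12.725098; next y=1/2·(-7.825195)+1/2·12.725098≈2.449951
n=8: y≈2.449951, sp=-3, e=sp−y≈-5.449951; I≈-5.282959, D=e−e_prev≈-10.275146; u=3/4·(-5.449951)+5/4·(-5.282959)+1·(-10.275146)≈-20.966309; next y=1/2·2.449951+1/2·(-20.966309)≈-9.258179
n=9: y≈-9.258179, sp=-3, e=sp−y≈6.258179; I≈0.975220, D=e−e_prev≈11.708130; u=3/4·6.258179+5/4·0.975220+1·11.708130≈17.620789; next y=1/2·(-9.258179)+1/2·17.620789≈4.181305
n=10: y≈4.181305, sp=-3, e=sp−y≈-7.181305; I≈-6.206085, D=e−e_prev≈-13.439484; u=3/4·(-7.181305)+5/4·(-6.206085)+1·(-13.439484)≈-26.583069; next y=1/2·4.181305+1/2·(-26.583069)≈-11.200882
n=11: y≈-11.200882, sp=-3, e=sp−y≈8.200882; I≈1.994797, D=e−e_prev≈15.382187; u=3/4·8.200882+5/4·1.994797+1·15.382187≈24.026344; next y=1/2·(-11.200882)+1/2·24.026344≈6.412731
n=12: y≈6.412731, sp=5, e=sp−y≈-1.412731; I≈0.582066, D=e−e_prev≈-9.613613; u=3/4·(-1.412731)+5/4·0.582066+1·(-9.613613)≈-9.945580; next y=1/2·6.412731+1/2·(-9.945580)≈-1.766424
n=13: y≈-1.766424, sp=5, e=sp−y≈6.766424; I≈7.348490, D=e−e_prev≈8.179155; u=3/4·6.766424+5/4·7.348490+1·8.179155≈22.439586; next y=1/2·(-1.766424)+1/2·22.439586≈10.336581
n=14: y≈10.336581, sp=5, e=sp−y≈-5.336581; I≈2.011909, D=e−e_prev≈-12.103005; u=3/4·(-5.336581)+5/4·2.011909+1·(-12.103005)≈-13.590554; next y=1/2·10.336581+1/2·(-13.590554)≈-1.626987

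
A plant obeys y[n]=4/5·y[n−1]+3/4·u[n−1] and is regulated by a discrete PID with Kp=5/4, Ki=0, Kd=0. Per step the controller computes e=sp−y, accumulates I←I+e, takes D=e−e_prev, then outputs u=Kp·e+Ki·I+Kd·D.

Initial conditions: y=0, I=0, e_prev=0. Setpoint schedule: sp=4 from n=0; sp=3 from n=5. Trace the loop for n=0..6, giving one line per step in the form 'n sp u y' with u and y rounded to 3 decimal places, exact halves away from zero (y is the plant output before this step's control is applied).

(exact arithmetic carried between steps; '≈' marks a value shown rounded to 6 d.p. or computed from one; I and e_prev carry over from the previous line; the table rounds u and y to 3 d.p., halves away from zero)
n=0: y=0, sp=4, e=sp−y=4; I=4, D=e−e_prev=4; u=5/4·4+0·4+0·4=5; next y=4/5·0+3/4·5=3.75
n=1: y=3.75, sp=4, e=sp−y=0.25; I=4.25, D=e−e_prev=-3.75; u=5/4·0.25+0·4.25+0·(-3.75)=0.3125; next y=4/5·3.75+3/4·0.3125=3.234375
n=2: y=3.234375, sp=4, e=sp−y=0.765625; I=5.015625, D=e−e_prev=0.515625; u=5/4·0.765625+0·5.015625+0·0.515625≈0.957031; next y=4/5·3.234375+3/4·0.957031≈3.305273
n=3: y≈3.305273, sp=4, e=sp−y≈0.694727; I≈5.710352, D=e−e_prev≈-0.070898; u=5/4·0.694727+0·5.710352+0·(-0.070898)≈0.868408; next y=4/5·3.305273+3/4·0.868408≈3.295525
n=4: y≈3.295525, sp=4, e=sp−y≈0.704475; I≈6.414827, D=e−e_prev≈0.009749; u=5/4·0.704475+0·6.414827+0·0.009749≈0.880594; next y=4/5·3.295525+3/4·0.880594≈3.296865
n=5: y≈3.296865, sp=3, e=sp−y≈-0.296865; I≈6.117961, D=e−e_prev≈-1.001340; u=5/4·(-0.296865)+0·6.117961+0·(-1.001340)≈-0.371082; next y=4/5·3.296865+3/4·(-0.371082)≈2.359181
n=6: y≈2.359181, sp=3, e=sp−y≈0.640819; I≈6.758780, D=e−e_prev≈0.937684; u=5/4·0.640819+0·6.758780+0·0.937684≈0.801024; next y=4/5·2.359181+3/4·0.801024≈2.488113

0 4 5.000 0.000
1 4 0.313 3.750
2 4 0.957 3.234
3 4 0.868 3.305
4 4 0.881 3.296
5 3 -0.371 3.297
6 3 0.801 2.359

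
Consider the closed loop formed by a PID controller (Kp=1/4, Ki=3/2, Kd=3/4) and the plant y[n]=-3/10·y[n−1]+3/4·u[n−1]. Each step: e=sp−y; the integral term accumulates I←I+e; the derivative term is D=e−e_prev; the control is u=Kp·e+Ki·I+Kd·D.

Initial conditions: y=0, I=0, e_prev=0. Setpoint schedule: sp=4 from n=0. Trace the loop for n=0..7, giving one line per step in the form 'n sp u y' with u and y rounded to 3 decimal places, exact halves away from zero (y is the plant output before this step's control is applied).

0 4 10.000 0.000
1 4 -5.750 7.500
2 4 29.781 -6.563
3 4 -42.090 24.305
4 4 108.512 -38.859
5 4 -204.324 93.042
6 4 446.532 -181.155
7 4 -907.385 389.245

(exact arithmetic carried between steps; '≈' marks a value shown rounded to 6 d.p. or computed from one; I and e_prev carry over from the previous line; the table rounds u and y to 3 d.p., halves away from zero)
n=0: y=0, sp=4, e=sp−y=4; I=4, D=e−e_prev=4; u=1/4·4+3/2·4+3/4·4=10; next y=-3/10·0+3/4·10=7.5
n=1: y=7.5, sp=4, e=sp−y=-3.5; I=0.5, D=e−e_prev=-7.5; u=1/4·(-3.5)+3/2·0.5+3/4·(-7.5)=-5.75; next y=-3/10·7.5+3/4·(-5.75)=-6.5625
n=2: y=-6.5625, sp=4, e=sp−y=10.5625; I=11.0625, D=e−e_prev=14.0625; u=1/4·10.5625+3/2·11.0625+3/4·14.0625=29.78125; next y=-3/10·(-6.5625)+3/4·29.78125≈24.304688
n=3: y≈24.304688, sp=4, e=sp−y≈-20.304688; I≈-9.242188, D=e−e_prev≈-30.867188; u=1/4·(-20.304688)+3/2·(-9.242188)+3/4·(-30.867188)≈-42.089844; next y=-3/10·24.304688+3/4·(-42.089844)≈-38.858789
n=4: y≈-38.858789, sp=4, e=sp−y≈42.858789; I≈33.616602, D=e−e_prev≈63.163477; u=1/4·42.858789+3/2·33.616602+3/4·63.163477≈108.512207; next y=-3/10·(-38.858789)+3/4·108.512207≈93.041792
n=5: y≈93.041792, sp=4, e=sp−y≈-89.041792; I≈-55.425190, D=e−e_prev≈-131.900581; u=1/4·(-89.041792)+3/2·(-55.425190)+3/4·(-131.900581)≈-204.323669; next y=-3/10·93.041792+3/4·(-204.323669)≈-181.155290
n=6: y≈-181.155290, sp=4, e=sp−y≈185.155290; I≈129.730099, D=e−e_prev≈274.197082; u=1/4·185.155290+3/2·129.730099+3/4·274.197082≈446.531783; next y=-3/10·(-181.155290)+3/4·446.531783≈389.245424
n=7: y≈389.245424, sp=4, e=sp−y≈-385.245424; I≈-255.515325, D=e−e_prev≈-570.400713; u=1/4·(-385.245424)+3/2·(-255.515325)+3/4·(-570.400713)≈-907.384878; next y=-3/10·389.245424+3/4·(-907.384878)≈-797.312286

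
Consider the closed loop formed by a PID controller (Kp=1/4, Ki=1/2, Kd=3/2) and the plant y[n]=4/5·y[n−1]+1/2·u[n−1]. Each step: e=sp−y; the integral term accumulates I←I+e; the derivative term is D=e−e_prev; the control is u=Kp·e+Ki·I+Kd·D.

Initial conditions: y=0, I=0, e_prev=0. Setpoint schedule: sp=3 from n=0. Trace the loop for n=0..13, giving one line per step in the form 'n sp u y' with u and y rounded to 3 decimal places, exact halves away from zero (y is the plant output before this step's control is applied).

(exact arithmetic carried between steps; '≈' marks a value shown rounded to 6 d.p. or computed from one; I and e_prev carry over from the previous line; the table rounds u and y to 3 d.p., halves away from zero)
n=0: y=0, sp=3, e=sp−y=3; I=3, D=e−e_prev=3; u=1/4·3+1/2·3+3/2·3=6.75; next y=4/5·0+1/2·6.75=3.375
n=1: y=3.375, sp=3, e=sp−y=-0.375; I=2.625, D=e−e_prev=-3.375; u=1/4·(-0.375)+1/2·2.625+3/2·(-3.375)=-3.84375; next y=4/5·3.375+1/2·(-3.84375)=0.778125
n=2: y=0.778125, sp=3, e=sp−y=2.221875; I=4.846875, D=e−e_prev=2.596875; u=1/4·2.221875+1/2·4.846875+3/2·2.596875≈6.874219; next y=4/5·0.778125+1/2·6.874219≈4.059609
n=3: y≈4.059609, sp=3, e=sp−y≈-1.059609; I≈3.787266, D=e−e_prev≈-3.281484; u=1/4·(-1.059609)+1/2·3.787266+3/2·(-3.281484)≈-3.293496; next y=4/5·4.059609+1/2·(-3.293496)≈1.600939
n=4: y≈1.600939, sp=3, e=sp−y≈1.399061; I≈5.186326, D=e−e_prev≈2.458670; u=1/4·1.399061+1/2·5.186326+3/2·2.458670≈6.630933; next y=4/5·1.600939+1/2·6.630933≈4.596218
n=5: y≈4.596218, sp=3, e=sp−y≈-1.596218; I≈3.590108, D=e−e_prev≈-2.995279; u=1/4·(-1.596218)+1/2·3.590108+3/2·(-2.995279)≈-3.096918; next y=4/5·4.596218+1/2·(-3.096918)≈2.128515
n=6: y≈2.128515, sp=3, e=sp−y≈0.871485; I≈4.461593, D=e−e_prev≈2.467703; u=1/4·0.871485+1/2·4.461593+3/2·2.467703≈6.150222; next y=4/5·2.128515+1/2·6.150222≈4.777923
n=7: y≈4.777923, sp=3, e=sp−y≈-1.777923; I≈2.683670, D=e−e_prev≈-2.649408; u=1/4·(-1.777923)+1/2·2.683670+3/2·(-2.649408)≈-3.076758; next y=4/5·4.777923+1/2·(-3.076758)≈2.283960
n=8: y≈2.283960, sp=3, e=sp−y≈0.716040; I≈3.399710, D=e−e_prev≈2.493964; u=1/4·0.716040+1/2·3.399710+3/2·2.493964≈5.619810; next y=4/5·2.283960+1/2·5.619810≈4.637073
n=9: y≈4.637073, sp=3, e=sp−y≈-1.637073; I≈1.762637, D=e−e_prev≈-2.353113; u=1/4·(-1.637073)+1/2·1.762637+3/2·(-2.353113)≈-3.057620; next y=4/5·4.637073+1/2·(-3.057620)≈2.180849
n=10: y≈2.180849, sp=3, e=sp−y≈0.819151; I≈2.581789, D=e−e_prev≈2.456224; u=1/4·0.819151+1/2·2.581789+3/2·2.456224≈5.180019; next y=4/5·2.180849+1/2·5.180019≈4.334688
n=11: y≈4.334688, sp=3, e=sp−y≈-1.334688; I≈1.247100, D=e−e_prev≈-2.153840; u=1/4·(-1.334688)+1/2·1.247100+3/2·(-2.153840)≈-2.940881; next y=4/5·4.334688+1/2·(-2.940881)≈1.997310
n=12: y≈1.997310, sp=3, e=sp−y≈1.002690; I≈2.249791, D=e−e_prev≈2.337378; u=1/4·1.002690+1/2·2.249791+3/2·2.337378≈4.881635; next y=4/5·1.997310+1/2·4.881635≈4.038666
n=13: y≈4.038666, sp=3, e=sp−y≈-1.038666; I≈1.211125, D=e−e_prev≈-2.041356; u=1/4·(-1.038666)+1/2·1.211125+3/2·(-2.041356)≈-2.716137; next y=4/5·4.038666+1/2·(-2.716137)≈1.872864

0 3 6.750 0.000
1 3 -3.844 3.375
2 3 6.874 0.778
3 3 -3.293 4.060
4 3 6.631 1.601
5 3 -3.097 4.596
6 3 6.150 2.129
7 3 -3.077 4.778
8 3 5.620 2.284
9 3 -3.058 4.637
10 3 5.180 2.181
11 3 -2.941 4.335
12 3 4.882 1.997
13 3 -2.716 4.039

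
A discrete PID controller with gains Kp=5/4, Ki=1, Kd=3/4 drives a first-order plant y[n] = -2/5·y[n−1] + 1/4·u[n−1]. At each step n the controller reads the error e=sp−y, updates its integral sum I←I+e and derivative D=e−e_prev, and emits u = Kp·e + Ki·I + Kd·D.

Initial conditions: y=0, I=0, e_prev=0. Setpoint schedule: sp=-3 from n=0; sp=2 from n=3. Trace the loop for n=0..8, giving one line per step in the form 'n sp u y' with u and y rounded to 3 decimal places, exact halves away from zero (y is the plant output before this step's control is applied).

(exact arithmetic carried between steps; '≈' marks a value shown rounded to 6 d.p. or computed from one; I and e_prev carry over from the previous line; the table rounds u and y to 3 d.p., halves away from zero)
n=0: y=0, sp=-3, e=sp−y=-3; I=-3, D=e−e_prev=-3; u=5/4·(-3)+1·(-3)+3/4·(-3)=-9; next y=-2/5·0+1/4·(-9)=-2.25
n=1: y=-2.25, sp=-3, e=sp−y=-0.75; I=-3.75, D=e−e_prev=2.25; u=5/4·(-0.75)+1·(-3.75)+3/4·2.25=-3; next y=-2/5·(-2.25)+1/4·(-3)=0.15
n=2: y=0.15, sp=-3, e=sp−y=-3.15; I=-6.9, D=e−e_prev=-2.4; u=5/4·(-3.15)+1·(-6.9)+3/4·(-2.4)=-12.6375; next y=-2/5·0.15+1/4·(-12.6375)=-3.219375
n=3: y=-3.219375, sp=2, e=sp−y=5.219375; I=-1.680625, D=e−e_prev=8.369375; u=5/4·5.219375+1·(-1.680625)+3/4·8.369375=11.120625; next y=-2/5·(-3.219375)+1/4·11.120625≈4.067906
n=4: y≈4.067906, sp=2, e=sp−y≈-2.067906; I≈-3.748531, D=e−e_prev≈-7.287281; u=5/4·(-2.067906)+1·(-3.748531)+3/4·(-7.287281)≈-11.798875; next y=-2/5·4.067906+1/4·(-11.798875)≈-4.576881
n=5: y≈-4.576881, sp=2, e=sp−y≈6.576881; I≈2.82835, D=e−e_prev≈8.644788; u=5/4·6.576881+1·2.82835+3/4·8.644788≈17.533042; next y=-2/5·(-4.576881)+1/4·17.533042≈6.214013
n=6: y≈6.214013, sp=2, e=sp−y≈-4.214013; I≈-1.385663, D=e−e_prev≈-10.790894; u=5/4·(-4.214013)+1·(-1.385663)+3/4·(-10.790894)≈-14.746350; next y=-2/5·6.214013+1/4·(-14.746350)≈-6.172193
n=7: y≈-6.172193, sp=2, e=sp−y≈8.172193; I≈6.786530, D=e−e_prev≈12.386206; u=5/4·8.172193+1·6.786530+3/4·12.386206≈26.291425; next y=-2/5·(-6.172193)+1/4·26.291425≈9.041733
n=8: y≈9.041733, sp=2, e=sp−y≈-7.041733; I≈-0.255204, D=e−e_prev≈-15.213926; u=5/4·(-7.041733)+1·(-0.255204)+3/4·(-15.213926)≈-20.467815; next y=-2/5·9.041733+1/4·(-20.467815)≈-8.733647

0 -3 -9.000 0.000
1 -3 -3.000 -2.250
2 -3 -12.638 0.150
3 2 11.121 -3.219
4 2 -11.799 4.068
5 2 17.533 -4.577
6 2 -14.746 6.214
7 2 26.291 -6.172
8 2 -20.468 9.042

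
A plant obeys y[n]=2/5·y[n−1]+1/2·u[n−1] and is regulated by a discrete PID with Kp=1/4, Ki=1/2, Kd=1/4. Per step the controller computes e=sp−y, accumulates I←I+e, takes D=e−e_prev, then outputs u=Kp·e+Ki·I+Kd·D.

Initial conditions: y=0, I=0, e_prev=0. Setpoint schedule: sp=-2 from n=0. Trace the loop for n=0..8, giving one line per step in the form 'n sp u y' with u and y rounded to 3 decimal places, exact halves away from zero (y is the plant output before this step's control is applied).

0 -2 -2.000 0.000
1 -2 -1.500 -1.000
2 -2 -2.100 -1.150
3 -2 -2.203 -1.510
4 -2 -2.342 -1.705
5 -2 -2.390 -1.853
6 -2 -2.418 -1.937
7 -2 -2.423 -1.983
8 -2 -2.422 -2.005

(exact arithmetic carried between steps; '≈' marks a value shown rounded to 6 d.p. or computed from one; I and e_prev carry over from the previous line; the table rounds u and y to 3 d.p., halves away from zero)
n=0: y=0, sp=-2, e=sp−y=-2; I=-2, D=e−e_prev=-2; u=1/4·(-2)+1/2·(-2)+1/4·(-2)=-2; next y=2/5·0+1/2·(-2)=-1
n=1: y=-1, sp=-2, e=sp−y=-1; I=-3, D=e−e_prev=1; u=1/4·(-1)+1/2·(-3)+1/4·1=-1.5; next y=2/5·(-1)+1/2·(-1.5)=-1.15
n=2: y=-1.15, sp=-2, e=sp−y=-0.85; I=-3.85, D=e−e_prev=0.15; u=1/4·(-0.85)+1/2·(-3.85)+1/4·0.15=-2.1; next y=2/5·(-1.15)+1/2·(-2.1)=-1.51
n=3: y=-1.51, sp=-2, e=sp−y=-0.49; I=-4.34, D=e−e_prev=0.36; u=1/4·(-0.49)+1/2·(-4.34)+1/4·0.36=-2.2025; next y=2/5·(-1.51)+1/2·(-2.2025)=-1.70525
n=4: y=-1.70525, sp=-2, e=sp−y=-0.29475; I=-4.63475, D=e−e_prev=0.19525; u=1/4·(-0.29475)+1/2·(-4.63475)+1/4·0.19525=-2.34225; next y=2/5·(-1.70525)+1/2·(-2.34225)=-1.853225
n=5: y=-1.853225, sp=-2, e=sp−y=-0.146775; I=-4.781525, D=e−e_prev=0.147975; u=1/4·(-0.146775)+1/2·(-4.781525)+1/4·0.147975≈-2.390463; next y=2/5·(-1.853225)+1/2·(-2.390463)≈-1.936521
n=6: y≈-1.936521, sp=-2, e=sp−y≈-0.063479; I≈-4.845004, D=e−e_prev≈0.083296; u=1/4·(-0.063479)+1/2·(-4.845004)+1/4·0.083296≈-2.417548; next y=2/5·(-1.936521)+1/2·(-2.417548)≈-1.983382
n=7: y≈-1.983382, sp=-2, e=sp−y≈-0.016618; I≈-4.861622, D=e−e_prev≈0.046861; u=1/4·(-0.016618)+1/2·(-4.861622)+1/4·0.046861≈-2.423250; next y=2/5·(-1.983382)+1/2·(-2.423250)≈-2.004978
n=8: y≈-2.004978, sp=-2, e=sp−y≈0.004978; I≈-4.856644, D=e−e_prev≈0.021596; u=1/4·0.004978+1/2·(-4.856644)+1/4·0.021596≈-2.421678; next y=2/5·(-2.004978)+1/2·(-2.421678)≈-2.012830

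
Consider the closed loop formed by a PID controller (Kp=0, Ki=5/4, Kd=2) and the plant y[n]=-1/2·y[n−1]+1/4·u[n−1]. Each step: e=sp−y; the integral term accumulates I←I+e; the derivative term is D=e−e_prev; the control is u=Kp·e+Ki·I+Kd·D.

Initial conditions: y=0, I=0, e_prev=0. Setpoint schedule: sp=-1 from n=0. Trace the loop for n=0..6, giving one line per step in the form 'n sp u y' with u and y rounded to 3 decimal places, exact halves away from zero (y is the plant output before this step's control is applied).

0 -1 -3.250 0.000
1 -1 0.141 -0.813
2 -1 -5.794 0.441
3 -1 1.772 -1.669
4 -1 -11.190 1.277
5 -1 7.176 -3.436
6 -1 -21.788 3.512

(exact arithmetic carried between steps; '≈' marks a value shown rounded to 6 d.p. or computed from one; I and e_prev carry over from the previous line; the table rounds u and y to 3 d.p., halves away from zero)
n=0: y=0, sp=-1, e=sp−y=-1; I=-1, D=e−e_prev=-1; u=0·(-1)+5/4·(-1)+2·(-1)=-3.25; next y=-1/2·0+1/4·(-3.25)=-0.8125
n=1: y=-0.8125, sp=-1, e=sp−y=-0.1875; I=-1.1875, D=e−e_prev=0.8125; u=0·(-0.1875)+5/4·(-1.1875)+2·0.8125=0.140625; next y=-1/2·(-0.8125)+1/4·0.140625≈0.441406
n=2: y≈0.441406, sp=-1, e=sp−y≈-1.441406; I≈-2.628906, D=e−e_prev≈-1.253906; u=0·(-1.441406)+5/4·(-2.628906)+2·(-1.253906)≈-5.793945; next y=-1/2·0.441406+1/4·(-5.793945)≈-1.669189
n=3: y≈-1.669189, sp=-1, e=sp−y≈0.669189; I≈-1.959717, D=e−e_prev≈2.110596; u=0·0.669189+5/4·(-1.959717)+2·2.110596≈1.771545; next y=-1/2·(-1.669189)+1/4·1.771545≈1.277481
n=4: y≈1.277481, sp=-1, e=sp−y≈-2.277481; I≈-4.237198, D=e−e_prev≈-2.946671; u=0·(-2.277481)+5/4·(-4.237198)+2·(-2.946671)≈-11.189838; next y=-1/2·1.277481+1/4·(-11.189838)≈-3.436200
n=5: y≈-3.436200, sp=-1, e=sp−y≈2.436200; I≈-1.800998, D=e−e_prev≈4.713681; u=0·2.436200+5/4·(-1.800998)+2·4.713681≈7.176115; next y=-1/2·(-3.436200)+1/4·7.176115≈3.512129
n=6: y≈3.512129, sp=-1, e=sp−y≈-4.512129; I≈-6.313127, D=e−e_prev≈-6.948329; u=0·(-4.512129)+5/4·(-6.313127)+2·(-6.948329)≈-21.788066; next y=-1/2·3.512129+1/4·(-21.788066)≈-7.203081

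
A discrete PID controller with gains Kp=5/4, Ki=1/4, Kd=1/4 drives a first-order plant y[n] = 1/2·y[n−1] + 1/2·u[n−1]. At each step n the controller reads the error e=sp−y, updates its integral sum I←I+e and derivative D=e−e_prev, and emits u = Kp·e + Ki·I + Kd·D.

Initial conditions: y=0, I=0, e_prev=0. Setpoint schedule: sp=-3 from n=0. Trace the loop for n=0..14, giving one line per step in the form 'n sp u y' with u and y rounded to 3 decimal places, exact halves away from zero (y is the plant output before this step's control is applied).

0 -3 -5.250 0.000
1 -3 -0.656 -2.625
2 -3 -3.129 -1.641
3 -3 -1.920 -2.385
4 -3 -2.667 -2.153
5 -3 -2.371 -2.410
6 -3 -2.617 -2.390
7 -3 -2.566 -2.503
8 -3 -2.664 -2.535
9 -3 -2.675 -2.599
10 -3 -2.725 -2.637
11 -3 -2.748 -2.681
12 -3 -2.780 -2.715
13 -3 -2.803 -2.747
14 -3 -2.826 -2.775

(exact arithmetic carried between steps; '≈' marks a value shown rounded to 6 d.p. or computed from one; I and e_prev carry over from the previous line; the table rounds u and y to 3 d.p., halves away from zero)
n=0: y=0, sp=-3, e=sp−y=-3; I=-3, D=e−e_prev=-3; u=5/4·(-3)+1/4·(-3)+1/4·(-3)=-5.25; next y=1/2·0+1/2·(-5.25)=-2.625
n=1: y=-2.625, sp=-3, e=sp−y=-0.375; I=-3.375, D=e−e_prev=2.625; u=5/4·(-0.375)+1/4·(-3.375)+1/4·2.625=-0.65625; next y=1/2·(-2.625)+1/2·(-0.65625)=-1.640625
n=2: y=-1.640625, sp=-3, e=sp−y=-1.359375; I=-4.734375, D=e−e_prev=-0.984375; u=5/4·(-1.359375)+1/4·(-4.734375)+1/4·(-0.984375)≈-3.128906; next y=1/2·(-1.640625)+1/2·(-3.128906)≈-2.384766
n=3: y≈-2.384766, sp=-3, e=sp−y≈-0.615234; I≈-5.349609, D=e−e_prev≈0.744141; u=5/4·(-0.615234)+1/4·(-5.349609)+1/4·0.744141≈-1.920410; next y=1/2·(-2.384766)+1/2·(-1.920410)≈-2.152588
n=4: y≈-2.152588, sp=-3, e=sp−y≈-0.847412; I≈-6.197021, D=e−e_prev≈-0.232178; u=5/4·(-0.847412)+1/4·(-6.197021)+1/4·(-0.232178)≈-2.666565; next y=1/2·(-2.152588)+1/2·(-2.666565)≈-2.409576
n=5: y≈-2.409576, sp=-3, e=sp−y≈-0.590424; I≈-6.787445, D=e−e_prev≈0.256989; u=5/4·(-0.590424)+1/4·(-6.787445)+1/4·0.256989≈-2.370644; next y=1/2·(-2.409576)+1/2·(-2.370644)≈-2.390110
n=6: y≈-2.390110, sp=-3, e=sp−y≈-0.609890; I≈-7.397335, D=e−e_prev≈-0.019466; u=5/4·(-0.609890)+1/4·(-7.397335)+1/4·(-0.019466)≈-2.616563; next y=1/2·(-2.390110)+1/2·(-2.616563)≈-2.503336
n=7: y≈-2.503336, sp=-3, e=sp−y≈-0.496664; I≈-7.893999, D=e−e_prev≈0.113226; u=5/4·(-0.496664)+1/4·(-7.893999)+1/4·0.113226≈-2.566023; next y=1/2·(-2.503336)+1/2·(-2.566023)≈-2.534679
n=8: y≈-2.534679, sp=-3, e=sp−y≈-0.465321; I≈-8.359319, D=e−e_prev≈0.031343; u=5/4·(-0.465321)+1/4·(-8.359319)+1/4·0.031343≈-2.663645; next y=1/2·(-2.534679)+1/2·(-2.663645)≈-2.599162
n=9: y≈-2.599162, sp=-3, e=sp−y≈-0.400838; I≈-8.760157, D=e−e_prev≈0.064483; u=5/4·(-0.400838)+1/4·(-8.760157)+1/4·0.064483≈-2.674966; next y=1/2·(-2.599162)+1/2·(-2.674966)≈-2.637064
n=10: y≈-2.637064, sp=-3, e=sp−y≈-0.362936; I≈-9.123093, D=e−e_prev≈0.037902; u=5/4·(-0.362936)+1/4·(-9.123093)+1/4·0.037902≈-2.724968; next y=1/2·(-2.637064)+1/2·(-2.724968)≈-2.681016
n=11: y≈-2.681016, sp=-3, e=sp−y≈-0.318984; I≈-9.442077, D=e−e_prev≈0.043952; u=5/4·(-0.318984)+1/4·(-9.442077)+1/4·0.043952≈-2.748261; next y=1/2·(-2.681016)+1/2·(-2.748261)≈-2.714639
n=12: y≈-2.714639, sp=-3, e=sp−y≈-0.285361; I≈-9.727438, D=e−e_prev≈0.033623; u=5/4·(-0.285361)+1/4·(-9.727438)+1/4·0.033623≈-2.780156; next y=1/2·(-2.714639)+1/2·(-2.780156)≈-2.747397
n=13: y≈-2.747397, sp=-3, e=sp−y≈-0.252603; I≈-9.980041, D=e−e_prev≈0.032758; u=5/4·(-0.252603)+1/4·(-9.980041)+1/4·0.032758≈-2.802574; next y=1/2·(-2.747397)+1/2·(-2.802574)≈-2.774986
n=14: y≈-2.774986, sp=-3, e=sp−y≈-0.225014; I≈-10.205056, D=e−e_prev≈0.027589; u=5/4·(-0.225014)+1/4·(-10.205056)+1/4·0.027589≈-2.825635; next y=1/2·(-2.774986)+1/2·(-2.825635)≈-2.800310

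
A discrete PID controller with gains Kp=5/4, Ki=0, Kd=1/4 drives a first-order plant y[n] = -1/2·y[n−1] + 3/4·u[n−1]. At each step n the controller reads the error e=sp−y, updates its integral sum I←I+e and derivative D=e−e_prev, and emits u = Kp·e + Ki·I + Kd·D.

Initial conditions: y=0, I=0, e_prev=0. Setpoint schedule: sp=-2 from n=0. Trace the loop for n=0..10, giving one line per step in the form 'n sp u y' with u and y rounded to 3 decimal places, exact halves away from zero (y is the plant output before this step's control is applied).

0 -2 -3.000 0.000
1 -2 0.875 -2.250
2 -2 -5.734 1.781
3 -2 5.732 -5.191
4 -2 -14.140 6.895
5 -2 20.303 -14.053
6 -2 -39.394 22.254
7 -2 64.071 -40.672
8 -2 -115.252 68.390
9 -2 195.548 -120.634
10 -2 -343.126 206.978

(exact arithmetic carried between steps; '≈' marks a value shown rounded to 6 d.p. or computed from one; I and e_prev carry over from the previous line; the table rounds u and y to 3 d.p., halves away from zero)
n=0: y=0, sp=-2, e=sp−y=-2; I=-2, D=e−e_prev=-2; u=5/4·(-2)+0·(-2)+1/4·(-2)=-3; next y=-1/2·0+3/4·(-3)=-2.25
n=1: y=-2.25, sp=-2, e=sp−y=0.25; I=-1.75, D=e−e_prev=2.25; u=5/4·0.25+0·(-1.75)+1/4·2.25=0.875; next y=-1/2·(-2.25)+3/4·0.875=1.78125
n=2: y=1.78125, sp=-2, e=sp−y=-3.78125; I=-5.53125, D=e−e_prev=-4.03125; u=5/4·(-3.78125)+0·(-5.53125)+1/4·(-4.03125)=-5.734375; next y=-1/2·1.78125+3/4·(-5.734375)≈-5.191406
n=3: y≈-5.191406, sp=-2, e=sp−y≈3.191406; I≈-2.339844, D=e−e_prev≈6.972656; u=5/4·3.191406+0·(-2.339844)+1/4·6.972656≈5.732422; next y=-1/2·(-5.191406)+3/4·5.732422≈6.895020
n=4: y≈6.895020, sp=-2, e=sp−y≈-8.895020; I≈-11.234863, D=e−e_prev≈-12.086426; u=5/4·(-8.895020)+0·(-11.234863)+1/4·(-12.086426)≈-14.140381; next y=-1/2·6.895020+3/4·(-14.140381)≈-14.052795
n=5: y≈-14.052795, sp=-2, e=sp−y≈12.052795; I≈0.817932, D=e−e_prev≈20.947815; u=5/4·12.052795+0·0.817932+1/4·20.947815≈20.302948; next y=-1/2·(-14.052795)+3/4·20.302948≈22.253609
n=6: y≈22.253609, sp=-2, e=sp−y≈-24.253609; I≈-23.435677, D=e−e_prev≈-36.306404; u=5/4·(-24.253609)+0·(-23.435677)+1/4·(-36.306404)≈-39.393612; next y=-1/2·22.253609+3/4·(-39.393612)≈-40.672013
n=7: y≈-40.672013, sp=-2, e=sp−y≈38.672013; I≈15.236337, D=e−e_prev≈62.925622; u=5/4·38.672013+0·15.236337+1/4·62.925622≈64.071422; next y=-1/2·(-40.672013)+3/4·64.071422≈68.389573
n=8: y≈68.389573, sp=-2, e=sp−y≈-70.389573; I≈-55.153237, D=e−e_prev≈-109.061586; u=5/4·(-70.389573)+0·(-55.153237)+1/4·(-109.061586)≈-115.252363; next y=-1/2·68.389573+3/4·(-115.252363)≈-120.634059
n=9: y≈-120.634059, sp=-2, e=sp−y≈118.634059; I≈63.480822, D=e−e_prev≈189.023632; u=5/4·118.634059+0·63.480822+1/4·189.023632≈195.548482; next y=-1/2·(-120.634059)+3/4·195.548482≈206.978391
n=10: y≈206.978391, sp=-2, e=sp−y≈-208.978391; I≈-145.497568, D=e−e_prev≈-327.612450; u=5/4·(-208.978391)+0·(-145.497568)+1/4·(-327.612450)≈-343.126101; next y=-1/2·206.978391+3/4·(-343.126101)≈-360.833771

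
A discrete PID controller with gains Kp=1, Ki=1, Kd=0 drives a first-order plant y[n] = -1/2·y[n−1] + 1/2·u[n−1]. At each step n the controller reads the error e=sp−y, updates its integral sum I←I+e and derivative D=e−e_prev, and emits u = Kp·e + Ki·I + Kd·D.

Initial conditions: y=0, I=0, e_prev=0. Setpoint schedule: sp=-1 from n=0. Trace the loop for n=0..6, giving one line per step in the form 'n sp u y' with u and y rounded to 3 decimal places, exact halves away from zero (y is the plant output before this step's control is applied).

(exact arithmetic carried between steps; '≈' marks a value shown rounded to 6 d.p. or computed from one; I and e_prev carry over from the previous line; the table rounds u and y to 3 d.p., halves away from zero)
n=0: y=0, sp=-1, e=sp−y=-1; I=-1, D=e−e_prev=-1; u=1·(-1)+1·(-1)+0·(-1)=-2; next y=-1/2·0+1/2·(-2)=-1
n=1: y=-1, sp=-1, e=sp−y=0; I=-1, D=e−e_prev=1; u=1·0+1·(-1)+0·1=-1; next y=-1/2·(-1)+1/2·(-1)=0
n=2: y=0, sp=-1, e=sp−y=-1; I=-2, D=e−e_prev=-1; u=1·(-1)+1·(-2)+0·(-1)=-3; next y=-1/2·0+1/2·(-3)=-1.5
n=3: y=-1.5, sp=-1, e=sp−y=0.5; I=-1.5, D=e−e_prev=1.5; u=1·0.5+1·(-1.5)+0·1.5=-1; next y=-1/2·(-1.5)+1/2·(-1)=0.25
n=4: y=0.25, sp=-1, e=sp−y=-1.25; I=-2.75, D=e−e_prev=-1.75; u=1·(-1.25)+1·(-2.75)+0·(-1.75)=-4; next y=-1/2·0.25+1/2·(-4)=-2.125
n=5: y=-2.125, sp=-1, e=sp−y=1.125; I=-1.625, D=e−e_prev=2.375; u=1·1.125+1·(-1.625)+0·2.375=-0.5; next y=-1/2·(-2.125)+1/2·(-0.5)=0.8125
n=6: y=0.8125, sp=-1, e=sp−y=-1.8125; I=-3.4375, D=e−e_prev=-2.9375; u=1·(-1.8125)+1·(-3.4375)+0·(-2.9375)=-5.25; next y=-1/2·0.8125+1/2·(-5.25)=-3.03125

0 -1 -2.000 0.000
1 -1 -1.000 -1.000
2 -1 -3.000 0.000
3 -1 -1.000 -1.500
4 -1 -4.000 0.250
5 -1 -0.500 -2.125
6 -1 -5.250 0.813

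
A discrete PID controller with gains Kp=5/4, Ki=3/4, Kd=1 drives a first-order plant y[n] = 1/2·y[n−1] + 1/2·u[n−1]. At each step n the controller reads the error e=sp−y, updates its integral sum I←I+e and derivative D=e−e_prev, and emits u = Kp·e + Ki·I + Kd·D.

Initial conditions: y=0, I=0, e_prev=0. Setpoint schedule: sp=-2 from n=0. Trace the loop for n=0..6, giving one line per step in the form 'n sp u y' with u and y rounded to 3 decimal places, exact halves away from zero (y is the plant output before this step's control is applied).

0 -2 -6.000 0.000
1 -2 3.500 -3.000
2 -2 -8.500 0.250
3 -2 6.188 -4.125
4 -2 -12.063 1.031
5 -2 10.461 -5.516
6 -2 -17.414 2.473

(exact arithmetic carried between steps; '≈' marks a value shown rounded to 6 d.p. or computed from one; I and e_prev carry over from the previous line; the table rounds u and y to 3 d.p., halves away from zero)
n=0: y=0, sp=-2, e=sp−y=-2; I=-2, D=e−e_prev=-2; u=5/4·(-2)+3/4·(-2)+1·(-2)=-6; next y=1/2·0+1/2·(-6)=-3
n=1: y=-3, sp=-2, e=sp−y=1; I=-1, D=e−e_prev=3; u=5/4·1+3/4·(-1)+1·3=3.5; next y=1/2·(-3)+1/2·3.5=0.25
n=2: y=0.25, sp=-2, e=sp−y=-2.25; I=-3.25, D=e−e_prev=-3.25; u=5/4·(-2.25)+3/4·(-3.25)+1·(-3.25)=-8.5; next y=1/2·0.25+1/2·(-8.5)=-4.125
n=3: y=-4.125, sp=-2, e=sp−y=2.125; I=-1.125, D=e−e_prev=4.375; u=5/4·2.125+3/4·(-1.125)+1·4.375=6.1875; next y=1/2·(-4.125)+1/2·6.1875=1.03125
n=4: y=1.03125, sp=-2, e=sp−y=-3.03125; I=-4.15625, D=e−e_prev=-5.15625; u=5/4·(-3.03125)+3/4·(-4.15625)+1·(-5.15625)=-12.0625; next y=1/2·1.03125+1/2·(-12.0625)=-5.515625
n=5: y=-5.515625, sp=-2, e=sp−y=3.515625; I=-0.640625, D=e−e_prev=6.546875; u=5/4·3.515625+3/4·(-0.640625)+1·6.546875≈10.460938; next y=1/2·(-5.515625)+1/2·10.460938≈2.472656
n=6: y≈2.472656, sp=-2, e=sp−y≈-4.472656; I≈-5.113281, D=e−e_prev≈-7.988281; u=5/4·(-4.472656)+3/4·(-5.113281)+1·(-7.988281)≈-17.414063; next y=1/2·2.472656+1/2·(-17.414063)≈-7.470703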